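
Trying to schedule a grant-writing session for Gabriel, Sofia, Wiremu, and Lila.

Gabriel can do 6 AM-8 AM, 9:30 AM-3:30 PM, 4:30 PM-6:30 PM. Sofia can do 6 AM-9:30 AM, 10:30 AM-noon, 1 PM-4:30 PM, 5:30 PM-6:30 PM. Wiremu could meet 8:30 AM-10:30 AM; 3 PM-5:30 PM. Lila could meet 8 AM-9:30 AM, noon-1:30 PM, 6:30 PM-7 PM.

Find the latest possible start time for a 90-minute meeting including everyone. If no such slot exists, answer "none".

none

Gabriel ∩ Sofia: 06:00-08:00, 10:30-12:00, 13:00-15:30, 17:30-18:30.
Gabriel ∩ Sofia ∩ Wiremu: 15:00-15:30.
Gabriel ∩ Sofia ∩ Wiremu ∩ Lila: ∅.
There is no time when everyone is free.
No common window is at least 90 minutes long.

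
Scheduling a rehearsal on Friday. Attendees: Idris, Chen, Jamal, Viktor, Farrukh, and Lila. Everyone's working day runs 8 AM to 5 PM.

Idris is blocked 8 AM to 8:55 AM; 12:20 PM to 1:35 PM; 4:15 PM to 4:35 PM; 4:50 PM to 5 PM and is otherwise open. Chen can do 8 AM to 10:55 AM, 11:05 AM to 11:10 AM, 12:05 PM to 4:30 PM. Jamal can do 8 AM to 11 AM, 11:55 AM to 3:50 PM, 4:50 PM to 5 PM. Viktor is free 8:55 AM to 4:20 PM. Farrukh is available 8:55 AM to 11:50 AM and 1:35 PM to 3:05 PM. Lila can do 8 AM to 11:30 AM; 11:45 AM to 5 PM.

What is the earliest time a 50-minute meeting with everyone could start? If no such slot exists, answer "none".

Idris free: 08:55-12:20, 13:35-16:15, 16:35-16:50 (invert busy blocks within the working day).
Chen free: 08:00-10:55, 11:05-11:10, 12:05-16:30.
Jamal free: 08:00-11:00, 11:55-15:50, 16:50-17:00.
Viktor free: 08:55-16:20.
Farrukh free: 08:55-11:50, 13:35-15:05.
Lila free: 08:00-11:30, 11:45-17:00.
Idris ∩ Chen: 08:55-10:55, 11:05-11:10, 12:05-12:20, 13:35-16:15.
Idris ∩ Chen ∩ Jamal: 08:55-10:55, 12:05-12:20, 13:35-15:50.
Idris ∩ Chen ∩ Jamal ∩ Viktor: 08:55-10:55, 12:05-12:20, 13:35-15:50.
Idris ∩ Chen ∩ Jamal ∩ Viktor ∩ Farrukh: 08:55-10:55, 13:35-15:05.
Idris ∩ Chen ∩ Jamal ∩ Viktor ∩ Farrukh ∩ Lila: 08:55-10:55, 13:35-15:05.
So the common availability across everyone is 08:55-10:55, 13:35-15:05.
The first common window of at least 50 minutes is 08:55-10:55, so the earliest start is 08:55.

08:55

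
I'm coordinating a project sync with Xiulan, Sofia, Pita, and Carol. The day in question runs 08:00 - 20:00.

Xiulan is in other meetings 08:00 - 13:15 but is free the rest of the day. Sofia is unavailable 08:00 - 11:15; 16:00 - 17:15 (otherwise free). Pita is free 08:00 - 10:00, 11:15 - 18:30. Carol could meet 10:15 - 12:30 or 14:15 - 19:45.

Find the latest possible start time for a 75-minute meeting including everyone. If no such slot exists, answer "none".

17:15

Xiulan free: 13:15-20:00 (invert busy blocks within the working day).
Sofia free: 11:15-16:00, 17:15-20:00 (invert busy blocks within the working day).
Pita free: 08:00-10:00, 11:15-18:30.
Carol free: 10:15-12:30, 14:15-19:45.
Xiulan ∩ Sofia: 13:15-16:00, 17:15-20:00.
Xiulan ∩ Sofia ∩ Pita: 13:15-16:00, 17:15-18:30.
Xiulan ∩ Sofia ∩ Pita ∩ Carol: 14:15-16:00, 17:15-18:30.
So the common availability across everyone is 14:15-16:00, 17:15-18:30.
The last common window of at least 75 minutes is 17:15-18:30; a 75-minute meeting can start as late as 17:15 and still end by 18:30.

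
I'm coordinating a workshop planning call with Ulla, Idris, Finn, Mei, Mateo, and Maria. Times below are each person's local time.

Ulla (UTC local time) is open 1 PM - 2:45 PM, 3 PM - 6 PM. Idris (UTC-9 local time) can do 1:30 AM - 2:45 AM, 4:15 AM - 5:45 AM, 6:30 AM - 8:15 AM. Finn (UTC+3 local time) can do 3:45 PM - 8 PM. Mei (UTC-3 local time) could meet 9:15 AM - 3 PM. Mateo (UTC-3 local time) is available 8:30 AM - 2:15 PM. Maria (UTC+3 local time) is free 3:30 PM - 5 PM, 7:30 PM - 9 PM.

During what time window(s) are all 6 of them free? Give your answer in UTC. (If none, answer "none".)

Ulla in UTC: 13:00-14:45, 15:00-18:00.
Idris in UTC: 10:30-11:45, 13:15-14:45, 15:30-17:15 (add 9h to convert from UTC-9).
Finn in UTC: 12:45-17:00 (subtract 3h to convert from UTC+3).
Mei in UTC: 12:15-18:00 (add 3h to convert from UTC-3).
Mateo in UTC: 11:30-17:15 (add 3h to convert from UTC-3).
Maria in UTC: 12:30-14:00, 16:30-18:00 (subtract 3h to convert from UTC+3).
Ulla ∩ Idris: 13:15-14:45, 15:30-17:15.
Ulla ∩ Idris ∩ Finn: 13:15-14:45, 15:30-17:00.
Ulla ∩ Idris ∩ Finn ∩ Mei: 13:15-14:45, 15:30-17:00.
Ulla ∩ Idris ∩ Finn ∩ Mei ∩ Mateo: 13:15-14:45, 15:30-17:00.
Ulla ∩ Idris ∩ Finn ∩ Mei ∩ Mateo ∩ Maria: 13:15-14:00, 16:30-17:00.

13:15-14:00, 16:30-17:00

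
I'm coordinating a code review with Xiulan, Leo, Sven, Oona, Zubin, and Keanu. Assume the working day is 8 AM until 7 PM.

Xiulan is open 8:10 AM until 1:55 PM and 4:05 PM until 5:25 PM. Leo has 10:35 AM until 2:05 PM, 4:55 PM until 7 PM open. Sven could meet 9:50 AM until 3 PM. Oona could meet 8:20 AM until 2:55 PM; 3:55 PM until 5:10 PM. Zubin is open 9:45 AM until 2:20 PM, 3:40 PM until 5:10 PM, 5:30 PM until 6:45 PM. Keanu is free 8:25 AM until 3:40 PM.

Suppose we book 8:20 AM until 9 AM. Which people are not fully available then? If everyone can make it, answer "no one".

Keanu, Leo, Sven, Zubin

Xiulan: free for 08:20-09:00. Leo: not fully free for 08:20-09:00. Sven: not fully free for 08:20-09:00. Oona: free for 08:20-09:00. Zubin: not fully free for 08:20-09:00. Keanu: not fully free for 08:20-09:00.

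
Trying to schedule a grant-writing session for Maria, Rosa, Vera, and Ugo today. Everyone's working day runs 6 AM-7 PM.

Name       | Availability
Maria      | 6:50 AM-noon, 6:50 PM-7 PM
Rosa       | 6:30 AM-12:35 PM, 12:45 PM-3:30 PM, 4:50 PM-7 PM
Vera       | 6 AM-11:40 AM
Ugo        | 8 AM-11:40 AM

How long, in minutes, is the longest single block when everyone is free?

Maria ∩ Rosa: 06:50-12:00, 18:50-19:00.
Maria ∩ Rosa ∩ Vera: 06:50-11:40.
Maria ∩ Rosa ∩ Vera ∩ Ugo: 08:00-11:40.
The longest is 08:00-11:40 at 220 minutes.

220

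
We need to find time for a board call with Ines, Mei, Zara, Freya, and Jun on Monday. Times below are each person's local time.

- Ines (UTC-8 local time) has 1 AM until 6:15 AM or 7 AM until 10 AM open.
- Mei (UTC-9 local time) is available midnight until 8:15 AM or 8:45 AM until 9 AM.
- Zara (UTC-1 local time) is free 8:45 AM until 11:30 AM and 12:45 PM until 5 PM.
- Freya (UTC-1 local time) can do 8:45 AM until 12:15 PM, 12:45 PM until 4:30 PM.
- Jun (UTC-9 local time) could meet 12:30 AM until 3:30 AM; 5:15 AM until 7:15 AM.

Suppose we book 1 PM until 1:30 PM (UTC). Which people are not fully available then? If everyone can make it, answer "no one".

Freya, Jun, Zara

Ines in UTC: 09:00-14:15, 15:00-18:00 (add 8h to convert from UTC-8).
Mei in UTC: 09:00-17:15, 17:45-18:00 (add 9h to convert from UTC-9).
Zara in UTC: 09:45-12:30, 13:45-18:00 (add 1h to convert from UTC-1).
Freya in UTC: 09:45-13:15, 13:45-17:30 (add 1h to convert from UTC-1).
Jun in UTC: 09:30-12:30, 14:15-16:15 (add 9h to convert from UTC-9).
Ines: free for 13:00-13:30. Mei: free for 13:00-13:30. Zara: not fully free for 13:00-13:30. Freya: not fully free for 13:00-13:30. Jun: not fully free for 13:00-13:30.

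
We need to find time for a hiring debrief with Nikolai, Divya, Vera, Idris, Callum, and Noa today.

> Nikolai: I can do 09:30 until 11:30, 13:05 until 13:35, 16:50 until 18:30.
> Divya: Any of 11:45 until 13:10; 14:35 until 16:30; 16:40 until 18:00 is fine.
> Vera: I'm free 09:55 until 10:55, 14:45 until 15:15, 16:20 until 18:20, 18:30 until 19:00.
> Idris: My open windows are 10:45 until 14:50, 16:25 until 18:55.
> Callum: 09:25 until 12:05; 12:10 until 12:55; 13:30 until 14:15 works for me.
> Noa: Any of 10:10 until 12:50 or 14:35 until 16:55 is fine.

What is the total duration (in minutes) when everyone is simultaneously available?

0

Nikolai ∩ Divya: 13:05-13:10, 16:50-18:00.
Nikolai ∩ Divya ∩ Vera: 16:50-18:00.
Nikolai ∩ Divya ∩ Vera ∩ Idris: 16:50-18:00.
Nikolai ∩ Divya ∩ Vera ∩ Idris ∩ Callum: ∅.
Nikolai ∩ Divya ∩ Vera ∩ Idris ∩ Callum ∩ Noa: ∅.
There is no time when everyone is free.
There is no common window, so the total is 0 minutes.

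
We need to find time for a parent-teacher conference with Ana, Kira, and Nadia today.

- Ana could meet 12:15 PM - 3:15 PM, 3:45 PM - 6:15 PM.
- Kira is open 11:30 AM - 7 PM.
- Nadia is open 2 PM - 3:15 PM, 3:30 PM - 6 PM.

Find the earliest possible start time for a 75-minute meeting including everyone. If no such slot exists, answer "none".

14:00

Ana ∩ Kira: 12:15-15:15, 15:45-18:15.
Ana ∩ Kira ∩ Nadia: 14:00-15:15, 15:45-18:00.
So the common availability across everyone is 14:00-15:15, 15:45-18:00.
The first common window of at least 75 minutes is 14:00-15:15, so the earliest start is 14:00.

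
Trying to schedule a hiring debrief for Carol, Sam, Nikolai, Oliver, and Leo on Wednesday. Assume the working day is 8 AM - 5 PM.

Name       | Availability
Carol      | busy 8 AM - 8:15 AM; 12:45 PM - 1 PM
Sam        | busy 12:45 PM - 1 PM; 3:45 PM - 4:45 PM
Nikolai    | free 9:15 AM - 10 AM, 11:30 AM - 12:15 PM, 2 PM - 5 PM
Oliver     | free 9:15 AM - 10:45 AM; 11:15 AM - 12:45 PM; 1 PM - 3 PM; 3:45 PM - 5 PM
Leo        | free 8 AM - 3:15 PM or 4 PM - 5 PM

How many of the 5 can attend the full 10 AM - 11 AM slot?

3

Carol free: 08:15-12:45, 13:00-17:00 (invert busy blocks within the working day).
Sam free: 08:00-12:45, 13:00-15:45, 16:45-17:00 (invert busy blocks within the working day).
Nikolai free: 09:15-10:00, 11:30-12:15, 14:00-17:00.
Oliver free: 09:15-10:45, 11:15-12:45, 13:00-15:00, 15:45-17:00.
Leo free: 08:00-15:15, 16:00-17:00.
Carol, Sam, and Leo can make the full 10:00-11:00 slot — that's 3.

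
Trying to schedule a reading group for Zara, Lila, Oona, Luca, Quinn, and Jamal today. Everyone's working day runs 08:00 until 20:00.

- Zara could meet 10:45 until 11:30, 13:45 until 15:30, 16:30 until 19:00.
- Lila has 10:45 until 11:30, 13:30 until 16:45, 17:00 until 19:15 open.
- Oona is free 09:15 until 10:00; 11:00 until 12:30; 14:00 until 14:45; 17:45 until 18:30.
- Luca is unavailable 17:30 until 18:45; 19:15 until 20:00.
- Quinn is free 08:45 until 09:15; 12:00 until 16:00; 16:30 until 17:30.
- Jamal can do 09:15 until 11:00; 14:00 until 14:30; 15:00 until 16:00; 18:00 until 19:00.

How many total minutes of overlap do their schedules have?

Zara free: 10:45-11:30, 13:45-15:30, 16:30-19:00.
Lila free: 10:45-11:30, 13:30-16:45, 17:00-19:15.
Oona free: 09:15-10:00, 11:00-12:30, 14:00-14:45, 17:45-18:30.
Luca free: 08:00-17:30, 18:45-19:15 (invert busy blocks within the working day).
Quinn free: 08:45-09:15, 12:00-16:00, 16:30-17:30.
Jamal free: 09:15-11:00, 14:00-14:30, 15:00-16:00, 18:00-19:00.
Zara ∩ Lila: 10:45-11:30, 13:45-15:30, 16:30-16:45, 17:00-19:00.
Zara ∩ Lila ∩ Oona: 11:00-11:30, 14:00-14:45, 17:45-18:30.
Zara ∩ Lila ∩ Oona ∩ Luca: 11:00-11:30, 14:00-14:45.
Zara ∩ Lila ∩ Oona ∩ Luca ∩ Quinn: 14:00-14:45.
Zara ∩ Lila ∩ Oona ∩ Luca ∩ Quinn ∩ Jamal: 14:00-14:30.
So the common availability across everyone is 14:00-14:30.
That's a single block of 30 minutes.

30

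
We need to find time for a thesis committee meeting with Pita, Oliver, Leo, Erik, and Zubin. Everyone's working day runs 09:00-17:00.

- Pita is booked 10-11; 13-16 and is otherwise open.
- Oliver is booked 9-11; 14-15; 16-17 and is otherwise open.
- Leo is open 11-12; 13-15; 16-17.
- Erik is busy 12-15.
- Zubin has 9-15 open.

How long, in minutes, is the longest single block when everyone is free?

60

Pita free: 09:00-10:00, 11:00-13:00, 16:00-17:00 (invert busy blocks within the working day).
Oliver free: 11:00-14:00, 15:00-16:00 (invert busy blocks within the working day).
Leo free: 11:00-12:00, 13:00-15:00, 16:00-17:00.
Erik free: 09:00-12:00, 15:00-17:00 (invert busy blocks within the working day).
Zubin free: 09:00-15:00.
Pita ∩ Oliver: 11:00-13:00.
Pita ∩ Oliver ∩ Leo: 11:00-12:00.
Pita ∩ Oliver ∩ Leo ∩ Erik: 11:00-12:00.
Pita ∩ Oliver ∩ Leo ∩ Erik ∩ Zubin: 11:00-12:00.
The longest is 11:00-12:00 at 60 minutes.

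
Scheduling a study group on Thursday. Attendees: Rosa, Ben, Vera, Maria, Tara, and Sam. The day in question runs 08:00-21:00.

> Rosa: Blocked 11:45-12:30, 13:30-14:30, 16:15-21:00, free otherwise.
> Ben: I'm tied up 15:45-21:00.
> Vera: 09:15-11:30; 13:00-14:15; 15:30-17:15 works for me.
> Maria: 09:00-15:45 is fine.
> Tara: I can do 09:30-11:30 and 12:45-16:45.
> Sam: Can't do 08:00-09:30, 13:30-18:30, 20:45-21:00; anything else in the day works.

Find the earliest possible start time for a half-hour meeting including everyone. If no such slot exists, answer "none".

Rosa free: 08:00-11:45, 12:30-13:30, 14:30-16:15 (invert busy blocks within the working day).
Ben free: 08:00-15:45 (invert busy blocks within the working day).
Vera free: 09:15-11:30, 13:00-14:15, 15:30-17:15.
Maria free: 09:00-15:45.
Tara free: 09:30-11:30, 12:45-16:45.
Sam free: 09:30-13:30, 18:30-20:45 (invert busy blocks within the working day).
Rosa ∩ Ben: 08:00-11:45, 12:30-13:30, 14:30-15:45.
Rosa ∩ Ben ∩ Vera: 09:15-11:30, 13:00-13:30, 15:30-15:45.
Rosa ∩ Ben ∩ Vera ∩ Maria: 09:15-11:30, 13:00-13:30, 15:30-15:45.
Rosa ∩ Ben ∩ Vera ∩ Maria ∩ Tara: 09:30-11:30, 13:00-13:30, 15:30-15:45.
Rosa ∩ Ben ∩ Vera ∩ Maria ∩ Tara ∩ Sam: 09:30-11:30, 13:00-13:30.
The first common window of at least 30 minutes is 09:30-11:30, so the earliest start is 09:30.

09:30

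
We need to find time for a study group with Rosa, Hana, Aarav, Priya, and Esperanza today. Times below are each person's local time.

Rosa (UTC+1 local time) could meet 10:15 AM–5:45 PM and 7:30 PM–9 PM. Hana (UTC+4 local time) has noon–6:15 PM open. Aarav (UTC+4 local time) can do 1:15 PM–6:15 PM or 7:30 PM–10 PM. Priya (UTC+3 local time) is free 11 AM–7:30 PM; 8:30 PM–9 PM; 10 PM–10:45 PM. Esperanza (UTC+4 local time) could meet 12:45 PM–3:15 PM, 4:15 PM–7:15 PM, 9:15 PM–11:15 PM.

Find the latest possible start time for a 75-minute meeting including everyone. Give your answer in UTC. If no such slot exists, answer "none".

Rosa in UTC: 09:15-16:45, 18:30-20:00 (subtract 1h to convert from UTC+1).
Hana in UTC: 08:00-14:15 (subtract 4h to convert from UTC+4).
Aarav in UTC: 09:15-14:15, 15:30-18:00 (subtract 4h to convert from UTC+4).
Priya in UTC: 08:00-16:30, 17:30-18:00, 19:00-19:45 (subtract 3h to convert from UTC+3).
Esperanza in UTC: 08:45-11:15, 12:15-15:15, 17:15-19:15 (subtract 4h to convert from UTC+4).
Rosa ∩ Hana: 09:15-14:15.
Rosa ∩ Hana ∩ Aarav: 09:15-14:15.
Rosa ∩ Hana ∩ Aarav ∩ Priya: 09:15-14:15.
Rosa ∩ Hana ∩ Aarav ∩ Priya ∩ Esperanza: 09:15-11:15, 12:15-14:15.
Those are the intersection windows.
The last common window of at least 75 minutes is 12:15-14:15; a 75-minute meeting can start as late as 13:00 and still end by 14:15.

13:00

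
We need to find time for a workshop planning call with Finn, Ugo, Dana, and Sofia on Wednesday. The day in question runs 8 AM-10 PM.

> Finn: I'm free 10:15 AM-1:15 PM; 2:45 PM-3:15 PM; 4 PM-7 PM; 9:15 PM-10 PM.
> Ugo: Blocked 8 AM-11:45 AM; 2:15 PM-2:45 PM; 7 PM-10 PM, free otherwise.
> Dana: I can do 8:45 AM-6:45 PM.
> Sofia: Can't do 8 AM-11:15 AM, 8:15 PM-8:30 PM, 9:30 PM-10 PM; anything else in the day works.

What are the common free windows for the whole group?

Finn free: 10:15-13:15, 14:45-15:15, 16:00-19:00, 21:15-22:00.
Ugo free: 11:45-14:15, 14:45-19:00 (invert busy blocks within the working day).
Dana free: 08:45-18:45.
Sofia free: 11:15-20:15, 20:30-21:30 (invert busy blocks within the working day).
Finn ∩ Ugo: 11:45-13:15, 14:45-15:15, 16:00-19:00.
Finn ∩ Ugo ∩ Dana: 11:45-13:15, 14:45-15:15, 16:00-18:45.
Finn ∩ Ugo ∩ Dana ∩ Sofia: 11:45-13:15, 14:45-15:15, 16:00-18:45.
So the common availability across everyone is 11:45-13:15, 14:45-15:15, 16:00-18:45.

11:45-13:15, 14:45-15:15, 16:00-18:45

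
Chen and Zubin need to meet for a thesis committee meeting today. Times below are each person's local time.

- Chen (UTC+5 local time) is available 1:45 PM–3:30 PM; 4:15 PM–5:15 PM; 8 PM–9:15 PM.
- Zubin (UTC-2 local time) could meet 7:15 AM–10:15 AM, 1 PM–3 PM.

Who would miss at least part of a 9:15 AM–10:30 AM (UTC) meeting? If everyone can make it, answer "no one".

Chen in UTC: 08:45-10:30, 11:15-12:15, 15:00-16:15 (subtract 5h to convert from UTC+5).
Zubin in UTC: 09:15-12:15, 15:00-17:00 (add 2h to convert from UTC-2).
Chen: free for 09:15-10:30. Zubin: free for 09:15-10:30.

no one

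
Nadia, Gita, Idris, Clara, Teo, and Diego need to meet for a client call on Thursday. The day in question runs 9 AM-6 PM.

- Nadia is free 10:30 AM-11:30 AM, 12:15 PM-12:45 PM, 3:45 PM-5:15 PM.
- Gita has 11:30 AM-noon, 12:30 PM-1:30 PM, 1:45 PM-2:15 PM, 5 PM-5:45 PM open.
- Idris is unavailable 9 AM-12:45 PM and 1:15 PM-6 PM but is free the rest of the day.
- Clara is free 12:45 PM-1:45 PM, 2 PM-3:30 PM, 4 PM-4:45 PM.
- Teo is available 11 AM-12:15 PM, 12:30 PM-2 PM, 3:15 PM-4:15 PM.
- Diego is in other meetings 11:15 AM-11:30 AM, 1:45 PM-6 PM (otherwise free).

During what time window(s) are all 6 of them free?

none

Nadia free: 10:30-11:30, 12:15-12:45, 15:45-17:15.
Gita free: 11:30-12:00, 12:30-13:30, 13:45-14:15, 17:00-17:45.
Idris free: 12:45-13:15 (invert busy blocks within the working day).
Clara free: 12:45-13:45, 14:00-15:30, 16:00-16:45.
Teo free: 11:00-12:15, 12:30-14:00, 15:15-16:15.
Diego free: 09:00-11:15, 11:30-13:45 (invert busy blocks within the working day).
Nadia ∩ Gita: 12:30-12:45, 17:00-17:15.
Nadia ∩ Gita ∩ Idris: ∅.
Nadia ∩ Gita ∩ Idris ∩ Clara: ∅.
Nadia ∩ Gita ∩ Idris ∩ Clara ∩ Teo: ∅.
Nadia ∩ Gita ∩ Idris ∩ Clara ∩ Teo ∩ Diego: ∅.
There is no time when everyone is free.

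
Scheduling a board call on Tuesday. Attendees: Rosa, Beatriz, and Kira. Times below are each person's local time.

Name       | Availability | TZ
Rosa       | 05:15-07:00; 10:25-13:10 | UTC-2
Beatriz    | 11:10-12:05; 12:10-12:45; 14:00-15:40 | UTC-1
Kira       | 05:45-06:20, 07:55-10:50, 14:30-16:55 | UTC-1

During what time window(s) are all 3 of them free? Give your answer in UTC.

Rosa in UTC: 07:15-09:00, 12:25-15:10 (add 2h to convert from UTC-2).
Beatriz in UTC: 12:10-13:05, 13:10-13:45, 15:00-16:40 (add 1h to convert from UTC-1).
Kira in UTC: 06:45-07:20, 08:55-11:50, 15:30-17:55 (add 1h to convert from UTC-1).
Rosa ∩ Beatriz: 12:25-13:05, 13:10-13:45, 15:00-15:10.
Rosa ∩ Beatriz ∩ Kira: ∅.
There is no time when everyone is free.

none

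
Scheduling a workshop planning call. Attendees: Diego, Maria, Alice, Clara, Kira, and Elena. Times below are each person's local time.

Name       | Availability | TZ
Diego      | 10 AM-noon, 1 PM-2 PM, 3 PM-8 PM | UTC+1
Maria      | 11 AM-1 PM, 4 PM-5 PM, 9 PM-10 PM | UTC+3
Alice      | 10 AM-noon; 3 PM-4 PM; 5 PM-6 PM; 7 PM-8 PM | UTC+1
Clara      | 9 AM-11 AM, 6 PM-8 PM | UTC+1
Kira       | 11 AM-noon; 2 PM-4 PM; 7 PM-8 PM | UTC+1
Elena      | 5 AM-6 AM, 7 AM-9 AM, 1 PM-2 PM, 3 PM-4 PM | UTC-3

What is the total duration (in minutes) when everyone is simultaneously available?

60

Diego in UTC: 09:00-11:00, 12:00-13:00, 14:00-19:00 (subtract 1h to convert from UTC+1).
Maria in UTC: 08:00-10:00, 13:00-14:00, 18:00-19:00 (subtract 3h to convert from UTC+3).
Alice in UTC: 09:00-11:00, 14:00-15:00, 16:00-17:00, 18:00-19:00 (subtract 1h to convert from UTC+1).
Clara in UTC: 08:00-10:00, 17:00-19:00 (subtract 1h to convert from UTC+1).
Kira in UTC: 10:00-11:00, 13:00-15:00, 18:00-19:00 (subtract 1h to convert from UTC+1).
Elena in UTC: 08:00-09:00, 10:00-12:00, 16:00-17:00, 18:00-19:00 (add 3h to convert from UTC-3).
Diego ∩ Maria: 09:00-10:00, 18:00-19:00.
Diego ∩ Maria ∩ Alice: 09:00-10:00, 18:00-19:00.
Diego ∩ Maria ∩ Alice ∩ Clara: 09:00-10:00, 18:00-19:00.
Diego ∩ Maria ∩ Alice ∩ Clara ∩ Kira: 18:00-19:00.
Diego ∩ Maria ∩ Alice ∩ Clara ∩ Kira ∩ Elena: 18:00-19:00.
That's a single block of 60 minutes.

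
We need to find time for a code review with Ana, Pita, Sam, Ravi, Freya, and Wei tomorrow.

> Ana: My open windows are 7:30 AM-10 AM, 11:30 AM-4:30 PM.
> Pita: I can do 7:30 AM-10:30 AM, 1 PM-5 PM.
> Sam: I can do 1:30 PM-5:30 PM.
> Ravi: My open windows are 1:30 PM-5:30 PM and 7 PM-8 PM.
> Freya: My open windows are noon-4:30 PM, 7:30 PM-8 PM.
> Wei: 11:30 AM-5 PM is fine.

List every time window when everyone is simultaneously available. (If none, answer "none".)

13:30-16:30

Ana ∩ Pita: 07:30-10:00, 13:00-16:30.
Ana ∩ Pita ∩ Sam: 13:30-16:30.
Ana ∩ Pita ∩ Sam ∩ Ravi: 13:30-16:30.
Ana ∩ Pita ∩ Sam ∩ Ravi ∩ Freya: 13:30-16:30.
Ana ∩ Pita ∩ Sam ∩ Ravi ∩ Freya ∩ Wei: 13:30-16:30.
So the common availability across everyone is 13:30-16:30.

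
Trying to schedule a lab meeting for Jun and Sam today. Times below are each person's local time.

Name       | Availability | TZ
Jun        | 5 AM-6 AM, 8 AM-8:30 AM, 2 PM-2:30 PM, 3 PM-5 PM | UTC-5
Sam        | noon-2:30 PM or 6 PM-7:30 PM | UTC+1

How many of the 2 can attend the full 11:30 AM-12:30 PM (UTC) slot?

1

Jun in UTC: 10:00-11:00, 13:00-13:30, 19:00-19:30, 20:00-22:00 (add 5h to convert from UTC-5).
Sam in UTC: 11:00-13:30, 17:00-18:30 (subtract 1h to convert from UTC+1).
Sam can make the full 11:30-12:30 slot — that's 1.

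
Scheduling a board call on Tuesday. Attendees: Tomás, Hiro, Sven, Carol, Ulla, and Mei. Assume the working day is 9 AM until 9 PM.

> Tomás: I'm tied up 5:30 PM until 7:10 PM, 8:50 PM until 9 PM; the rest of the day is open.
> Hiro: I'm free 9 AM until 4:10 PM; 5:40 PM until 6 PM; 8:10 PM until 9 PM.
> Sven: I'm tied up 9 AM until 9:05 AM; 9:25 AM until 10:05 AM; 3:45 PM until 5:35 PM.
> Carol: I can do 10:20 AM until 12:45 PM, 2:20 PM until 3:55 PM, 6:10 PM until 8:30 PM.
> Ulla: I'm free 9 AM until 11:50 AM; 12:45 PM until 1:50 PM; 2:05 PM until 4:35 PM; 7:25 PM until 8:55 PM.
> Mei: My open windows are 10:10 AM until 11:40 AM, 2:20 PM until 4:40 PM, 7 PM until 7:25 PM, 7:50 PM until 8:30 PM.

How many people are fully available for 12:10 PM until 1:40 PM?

Tomás free: 09:00-17:30, 19:10-20:50 (invert busy blocks within the working day).
Hiro free: 09:00-16:10, 17:40-18:00, 20:10-21:00.
Sven free: 09:05-09:25, 10:05-15:45, 17:35-21:00 (invert busy blocks within the working day).
Carol free: 10:20-12:45, 14:20-15:55, 18:10-20:30.
Ulla free: 09:00-11:50, 12:45-13:50, 14:05-16:35, 19:25-20:55.
Mei free: 10:10-11:40, 14:20-16:40, 19:00-19:25, 19:50-20:30.
Tomás, Hiro, and Sven can make the full 12:10-13:40 slot — that's 3.

3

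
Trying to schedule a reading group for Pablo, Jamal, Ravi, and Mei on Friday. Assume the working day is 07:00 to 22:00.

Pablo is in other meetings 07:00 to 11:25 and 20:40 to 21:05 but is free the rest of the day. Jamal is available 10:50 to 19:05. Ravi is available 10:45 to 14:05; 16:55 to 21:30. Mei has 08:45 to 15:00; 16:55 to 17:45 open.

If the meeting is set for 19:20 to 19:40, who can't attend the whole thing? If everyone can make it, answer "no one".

Pablo free: 11:25-20:40, 21:05-22:00 (invert busy blocks within the working day).
Jamal free: 10:50-19:05.
Ravi free: 10:45-14:05, 16:55-21:30.
Mei free: 08:45-15:00, 16:55-17:45.
Pablo: free for 19:20-19:40. Jamal: not fully free for 19:20-19:40. Ravi: free for 19:20-19:40. Mei: not fully free for 19:20-19:40.

Jamal, Mei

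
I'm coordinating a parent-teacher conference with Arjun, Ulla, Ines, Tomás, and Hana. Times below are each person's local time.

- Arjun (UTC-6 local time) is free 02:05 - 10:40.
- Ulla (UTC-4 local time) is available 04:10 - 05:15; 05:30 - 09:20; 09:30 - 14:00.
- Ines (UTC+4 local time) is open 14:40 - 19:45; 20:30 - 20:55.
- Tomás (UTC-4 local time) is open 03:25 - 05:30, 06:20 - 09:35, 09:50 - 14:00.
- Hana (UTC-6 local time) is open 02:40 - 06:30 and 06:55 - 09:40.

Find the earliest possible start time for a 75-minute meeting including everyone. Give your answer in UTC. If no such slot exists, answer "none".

10:40

Arjun in UTC: 08:05-16:40 (add 6h to convert from UTC-6).
Ulla in UTC: 08:10-09:15, 09:30-13:20, 13:30-18:00 (add 4h to convert from UTC-4).
Ines in UTC: 10:40-15:45, 16:30-16:55 (subtract 4h to convert from UTC+4).
Tomás in UTC: 07:25-09:30, 10:20-13:35, 13:50-18:00 (add 4h to convert from UTC-4).
Hana in UTC: 08:40-12:30, 12:55-15:40 (add 6h to convert from UTC-6).
Arjun ∩ Ulla: 08:10-09:15, 09:30-13:20, 13:30-16:40.
Arjun ∩ Ulla ∩ Ines: 10:40-13:20, 13:30-15:45, 16:30-16:40.
Arjun ∩ Ulla ∩ Ines ∩ Tomás: 10:40-13:20, 13:30-13:35, 13:50-15:45, 16:30-16:40.
Arjun ∩ Ulla ∩ Ines ∩ Tomás ∩ Hana: 10:40-12:30, 12:55-13:20, 13:30-13:35, 13:50-15:40.
Those are the intersection windows.
The first common window of at least 75 minutes is 10:40-12:30, so the earliest start is 10:40.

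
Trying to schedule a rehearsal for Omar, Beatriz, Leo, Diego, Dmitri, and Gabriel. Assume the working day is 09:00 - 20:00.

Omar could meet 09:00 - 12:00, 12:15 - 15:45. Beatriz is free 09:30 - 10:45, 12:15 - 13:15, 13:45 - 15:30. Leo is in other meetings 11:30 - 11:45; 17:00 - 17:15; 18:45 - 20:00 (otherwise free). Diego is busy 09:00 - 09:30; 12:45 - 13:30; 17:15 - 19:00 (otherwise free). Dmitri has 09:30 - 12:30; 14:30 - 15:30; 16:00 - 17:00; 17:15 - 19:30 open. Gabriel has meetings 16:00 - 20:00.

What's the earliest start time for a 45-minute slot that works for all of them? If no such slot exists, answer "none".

09:30

Omar free: 09:00-12:00, 12:15-15:45.
Beatriz free: 09:30-10:45, 12:15-13:15, 13:45-15:30.
Leo free: 09:00-11:30, 11:45-17:00, 17:15-18:45 (invert busy blocks within the working day).
Diego free: 09:30-12:45, 13:30-17:15, 19:00-20:00 (invert busy blocks within the working day).
Dmitri free: 09:30-12:30, 14:30-15:30, 16:00-17:00, 17:15-19:30.
Gabriel free: 09:00-16:00 (invert busy blocks within the working day).
Omar ∩ Beatriz: 09:30-10:45, 12:15-13:15, 13:45-15:30.
Omar ∩ Beatriz ∩ Leo: 09:30-10:45, 12:15-13:15, 13:45-15:30.
Omar ∩ Beatriz ∩ Leo ∩ Diego: 09:30-10:45, 12:15-12:45, 13:45-15:30.
Omar ∩ Beatriz ∩ Leo ∩ Diego ∩ Dmitri: 09:30-10:45, 12:15-12:30, 14:30-15:30.
Omar ∩ Beatriz ∩ Leo ∩ Diego ∩ Dmitri ∩ Gabriel: 09:30-10:45, 12:15-12:30, 14:30-15:30.
The first common window of at least 45 minutes is 09:30-10:45, so the earliest start is 09:30.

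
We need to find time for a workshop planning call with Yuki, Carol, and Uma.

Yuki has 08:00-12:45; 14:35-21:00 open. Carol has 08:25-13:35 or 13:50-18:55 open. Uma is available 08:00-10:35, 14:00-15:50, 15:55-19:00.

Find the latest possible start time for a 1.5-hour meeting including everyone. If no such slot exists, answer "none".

17:25

Yuki ∩ Carol: 08:25-12:45, 14:35-18:55.
Yuki ∩ Carol ∩ Uma: 08:25-10:35, 14:35-15:50, 15:55-18:55.
The last common window of at least 90 minutes is 15:55-18:55; a 90-minute meeting can start as late as 17:25 and still end by 18:55.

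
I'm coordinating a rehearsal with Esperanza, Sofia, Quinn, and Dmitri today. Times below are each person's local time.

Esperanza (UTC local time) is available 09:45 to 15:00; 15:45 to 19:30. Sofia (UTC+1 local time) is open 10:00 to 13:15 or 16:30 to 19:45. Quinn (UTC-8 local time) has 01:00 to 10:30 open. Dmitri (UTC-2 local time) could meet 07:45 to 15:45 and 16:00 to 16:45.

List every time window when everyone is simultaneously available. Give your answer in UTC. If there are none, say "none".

09:45-12:15, 15:45-17:45, 18:00-18:30

Esperanza in UTC: 09:45-15:00, 15:45-19:30.
Sofia in UTC: 09:00-12:15, 15:30-18:45 (subtract 1h to convert from UTC+1).
Quinn in UTC: 09:00-18:30 (add 8h to convert from UTC-8).
Dmitri in UTC: 09:45-17:45, 18:00-18:45 (add 2h to convert from UTC-2).
Esperanza ∩ Sofia: 09:45-12:15, 15:45-18:45.
Esperanza ∩ Sofia ∩ Quinn: 09:45-12:15, 15:45-18:30.
Esperanza ∩ Sofia ∩ Quinn ∩ Dmitri: 09:45-12:15, 15:45-17:45, 18:00-18:30.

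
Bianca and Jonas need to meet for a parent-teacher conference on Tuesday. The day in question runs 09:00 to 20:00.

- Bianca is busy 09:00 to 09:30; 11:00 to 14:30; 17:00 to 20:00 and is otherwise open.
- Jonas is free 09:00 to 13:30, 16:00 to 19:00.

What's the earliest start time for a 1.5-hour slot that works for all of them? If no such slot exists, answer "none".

09:30

Bianca free: 09:30-11:00, 14:30-17:00 (invert busy blocks within the working day).
Jonas free: 09:00-13:30, 16:00-19:00.
Bianca ∩ Jonas: 09:30-11:00, 16:00-17:00.
The first common window of at least 90 minutes is 09:30-11:00, so the earliest start is 09:30.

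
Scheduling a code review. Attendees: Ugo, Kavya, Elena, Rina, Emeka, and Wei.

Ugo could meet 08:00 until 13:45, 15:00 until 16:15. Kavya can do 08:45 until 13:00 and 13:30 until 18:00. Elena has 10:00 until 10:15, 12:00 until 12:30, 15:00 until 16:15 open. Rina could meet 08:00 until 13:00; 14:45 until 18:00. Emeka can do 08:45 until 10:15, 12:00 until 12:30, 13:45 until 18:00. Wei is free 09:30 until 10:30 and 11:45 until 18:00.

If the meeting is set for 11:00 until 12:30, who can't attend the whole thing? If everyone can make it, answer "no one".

Elena, Emeka, Wei

Ugo: free for 11:00-12:30. Kavya: free for 11:00-12:30. Elena: not fully free for 11:00-12:30. Rina: free for 11:00-12:30. Emeka: not fully free for 11:00-12:30. Wei: not fully free for 11:00-12:30.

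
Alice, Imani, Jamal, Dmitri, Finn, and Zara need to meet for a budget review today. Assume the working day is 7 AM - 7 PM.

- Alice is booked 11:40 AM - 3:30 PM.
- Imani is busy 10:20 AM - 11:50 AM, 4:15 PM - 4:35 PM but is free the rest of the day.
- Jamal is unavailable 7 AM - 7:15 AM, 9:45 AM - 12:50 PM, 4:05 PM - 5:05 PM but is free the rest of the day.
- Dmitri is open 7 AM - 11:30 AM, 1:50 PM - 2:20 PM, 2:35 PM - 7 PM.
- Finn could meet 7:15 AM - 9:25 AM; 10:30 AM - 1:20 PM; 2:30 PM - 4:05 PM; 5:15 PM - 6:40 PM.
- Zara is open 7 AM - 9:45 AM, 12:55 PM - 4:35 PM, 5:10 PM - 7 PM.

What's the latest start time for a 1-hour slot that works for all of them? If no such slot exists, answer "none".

17:40

Alice free: 07:00-11:40, 15:30-19:00 (invert busy blocks within the working day).
Imani free: 07:00-10:20, 11:50-16:15, 16:35-19:00 (invert busy blocks within the working day).
Jamal free: 07:15-09:45, 12:50-16:05, 17:05-19:00 (invert busy blocks within the working day).
Dmitri free: 07:00-11:30, 13:50-14:20, 14:35-19:00.
Finn free: 07:15-09:25, 10:30-13:20, 14:30-16:05, 17:15-18:40.
Zara free: 07:00-09:45, 12:55-16:35, 17:10-19:00.
Alice ∩ Imani: 07:00-10:20, 15:30-16:15, 16:35-19:00.
Alice ∩ Imani ∩ Jamal: 07:15-09:45, 15:30-16:05, 17:05-19:00.
Alice ∩ Imani ∩ Jamal ∩ Dmitri: 07:15-09:45, 15:30-16:05, 17:05-19:00.
Alice ∩ Imani ∩ Jamal ∩ Dmitri ∩ Finn: 07:15-09:25, 15:30-16:05, 17:15-18:40.
Alice ∩ Imani ∩ Jamal ∩ Dmitri ∩ Finn ∩ Zara: 07:15-09:25, 15:30-16:05, 17:15-18:40.
The last common window of at least 60 minutes is 17:15-18:40; a 60-minute meeting can start as late as 17:40 and still end by 18:40.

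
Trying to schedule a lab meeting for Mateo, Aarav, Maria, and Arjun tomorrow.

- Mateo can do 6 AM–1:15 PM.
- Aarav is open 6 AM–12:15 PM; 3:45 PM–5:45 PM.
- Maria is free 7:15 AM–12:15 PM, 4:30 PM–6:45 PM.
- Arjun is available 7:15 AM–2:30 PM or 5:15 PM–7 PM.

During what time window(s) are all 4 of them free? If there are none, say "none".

Mateo ∩ Aarav: 06:00-12:15.
Mateo ∩ Aarav ∩ Maria: 07:15-12:15.
Mateo ∩ Aarav ∩ Maria ∩ Arjun: 07:15-12:15.

07:15-12:15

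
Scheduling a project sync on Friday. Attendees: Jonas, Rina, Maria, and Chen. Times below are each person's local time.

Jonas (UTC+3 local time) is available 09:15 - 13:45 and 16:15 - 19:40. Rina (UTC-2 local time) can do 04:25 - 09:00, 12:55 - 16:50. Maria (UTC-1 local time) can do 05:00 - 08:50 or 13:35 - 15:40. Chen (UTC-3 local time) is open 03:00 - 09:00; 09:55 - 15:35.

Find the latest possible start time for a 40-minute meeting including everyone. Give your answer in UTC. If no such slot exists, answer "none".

16:00

Jonas in UTC: 06:15-10:45, 13:15-16:40 (subtract 3h to convert from UTC+3).
Rina in UTC: 06:25-11:00, 14:55-18:50 (add 2h to convert from UTC-2).
Maria in UTC: 06:00-09:50, 14:35-16:40 (add 1h to convert from UTC-1).
Chen in UTC: 06:00-12:00, 12:55-18:35 (add 3h to convert from UTC-3).
Jonas ∩ Rina: 06:25-10:45, 14:55-16:40.
Jonas ∩ Rina ∩ Maria: 06:25-09:50, 14:55-16:40.
Jonas ∩ Rina ∩ Maria ∩ Chen: 06:25-09:50, 14:55-16:40.
So the common availability across everyone is 06:25-09:50, 14:55-16:40.
The last common window of at least 40 minutes is 14:55-16:40; a 40-minute meeting can start as late as 16:00 and still end by 16:40.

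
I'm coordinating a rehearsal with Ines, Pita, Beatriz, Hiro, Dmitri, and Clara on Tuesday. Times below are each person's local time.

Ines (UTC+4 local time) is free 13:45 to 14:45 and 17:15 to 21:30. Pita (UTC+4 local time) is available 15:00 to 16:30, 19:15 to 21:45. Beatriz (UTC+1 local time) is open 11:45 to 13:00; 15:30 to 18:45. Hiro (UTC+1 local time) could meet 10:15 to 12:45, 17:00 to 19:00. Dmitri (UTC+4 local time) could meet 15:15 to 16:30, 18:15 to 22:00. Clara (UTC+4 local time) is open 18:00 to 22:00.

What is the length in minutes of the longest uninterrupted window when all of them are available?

Ines in UTC: 09:45-10:45, 13:15-17:30 (subtract 4h to convert from UTC+4).
Pita in UTC: 11:00-12:30, 15:15-17:45 (subtract 4h to convert from UTC+4).
Beatriz in UTC: 10:45-12:00, 14:30-17:45 (subtract 1h to convert from UTC+1).
Hiro in UTC: 09:15-11:45, 16:00-18:00 (subtract 1h to convert from UTC+1).
Dmitri in UTC: 11:15-12:30, 14:15-18:00 (subtract 4h to convert from UTC+4).
Clara in UTC: 14:00-18:00 (subtract 4h to convert from UTC+4).
Ines ∩ Pita: 15:15-17:30.
Ines ∩ Pita ∩ Beatriz: 15:15-17:30.
Ines ∩ Pita ∩ Beatriz ∩ Hiro: 16:00-17:30.
Ines ∩ Pita ∩ Beatriz ∩ Hiro ∩ Dmitri: 16:00-17:30.
Ines ∩ Pita ∩ Beatriz ∩ Hiro ∩ Dmitri ∩ Clara: 16:00-17:30.
Those are the intersection windows.
The longest is 16:00-17:30 at 90 minutes.

90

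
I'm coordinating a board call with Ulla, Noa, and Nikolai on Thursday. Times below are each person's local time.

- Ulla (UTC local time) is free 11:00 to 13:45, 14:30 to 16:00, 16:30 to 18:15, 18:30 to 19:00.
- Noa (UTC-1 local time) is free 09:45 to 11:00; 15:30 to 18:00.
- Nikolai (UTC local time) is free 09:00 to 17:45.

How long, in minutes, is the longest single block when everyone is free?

Ulla in UTC: 11:00-13:45, 14:30-16:00, 16:30-18:15, 18:30-19:00.
Noa in UTC: 10:45-12:00, 16:30-19:00 (add 1h to convert from UTC-1).
Nikolai in UTC: 09:00-17:45.
Ulla ∩ Noa: 11:00-12:00, 16:30-18:15, 18:30-19:00.
Ulla ∩ Noa ∩ Nikolai: 11:00-12:00, 16:30-17:45.
So the common availability across everyone is 11:00-12:00, 16:30-17:45.
The longest is 16:30-17:45 at 75 minutes.

75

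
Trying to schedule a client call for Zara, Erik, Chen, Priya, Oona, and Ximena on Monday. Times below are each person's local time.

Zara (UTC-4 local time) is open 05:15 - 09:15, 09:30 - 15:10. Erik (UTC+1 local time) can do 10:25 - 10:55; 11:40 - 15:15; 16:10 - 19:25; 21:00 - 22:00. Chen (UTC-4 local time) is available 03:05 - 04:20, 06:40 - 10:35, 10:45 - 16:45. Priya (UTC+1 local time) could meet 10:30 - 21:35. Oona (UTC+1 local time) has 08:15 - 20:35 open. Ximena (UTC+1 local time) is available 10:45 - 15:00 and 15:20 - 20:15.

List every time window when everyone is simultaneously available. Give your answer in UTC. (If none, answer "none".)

10:40-13:15, 13:30-14:00, 15:10-18:25

Zara in UTC: 09:15-13:15, 13:30-19:10 (add 4h to convert from UTC-4).
Erik in UTC: 09:25-09:55, 10:40-14:15, 15:10-18:25, 20:00-21:00 (subtract 1h to convert from UTC+1).
Chen in UTC: 07:05-08:20, 10:40-14:35, 14:45-20:45 (add 4h to convert from UTC-4).
Priya in UTC: 09:30-20:35 (subtract 1h to convert from UTC+1).
Oona in UTC: 07:15-19:35 (subtract 1h to convert from UTC+1).
Ximena in UTC: 09:45-14:00, 14:20-19:15 (subtract 1h to convert from UTC+1).
Zara ∩ Erik: 09:25-09:55, 10:40-13:15, 13:30-14:15, 15:10-18:25.
Zara ∩ Erik ∩ Chen: 10:40-13:15, 13:30-14:15, 15:10-18:25.
Zara ∩ Erik ∩ Chen ∩ Priya: 10:40-13:15, 13:30-14:15, 15:10-18:25.
Zara ∩ Erik ∩ Chen ∩ Priya ∩ Oona: 10:40-13:15, 13:30-14:15, 15:10-18:25.
Zara ∩ Erik ∩ Chen ∩ Priya ∩ Oona ∩ Ximena: 10:40-13:15, 13:30-14:00, 15:10-18:25.
Those are the intersection windows.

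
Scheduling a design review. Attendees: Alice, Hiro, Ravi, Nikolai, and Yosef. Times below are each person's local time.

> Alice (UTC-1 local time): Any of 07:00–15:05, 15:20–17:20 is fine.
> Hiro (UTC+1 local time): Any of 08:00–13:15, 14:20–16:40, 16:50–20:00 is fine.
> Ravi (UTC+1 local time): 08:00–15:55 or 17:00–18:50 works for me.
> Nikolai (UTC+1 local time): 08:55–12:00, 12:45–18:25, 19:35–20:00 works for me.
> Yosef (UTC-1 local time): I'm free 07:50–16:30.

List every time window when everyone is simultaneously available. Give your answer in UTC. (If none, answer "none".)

08:50-11:00, 11:45-12:15, 13:20-14:55, 16:00-16:05, 16:20-17:25

Alice in UTC: 08:00-16:05, 16:20-18:20 (add 1h to convert from UTC-1).
Hiro in UTC: 07:00-12:15, 13:20-15:40, 15:50-19:00 (subtract 1h to convert from UTC+1).
Ravi in UTC: 07:00-14:55, 16:00-17:50 (subtract 1h to convert from UTC+1).
Nikolai in UTC: 07:55-11:00, 11:45-17:25, 18:35-19:00 (subtract 1h to convert from UTC+1).
Yosef in UTC: 08:50-17:30 (add 1h to convert from UTC-1).
Alice ∩ Hiro: 08:00-12:15, 13:20-15:40, 15:50-16:05, 16:20-18:20.
Alice ∩ Hiro ∩ Ravi: 08:00-12:15, 13:20-14:55, 16:00-16:05, 16:20-17:50.
Alice ∩ Hiro ∩ Ravi ∩ Nikolai: 08:00-11:00, 11:45-12:15, 13:20-14:55, 16:00-16:05, 16:20-17:25.
Alice ∩ Hiro ∩ Ravi ∩ Nikolai ∩ Yosef: 08:50-11:00, 11:45-12:15, 13:20-14:55, 16:00-16:05, 16:20-17:25.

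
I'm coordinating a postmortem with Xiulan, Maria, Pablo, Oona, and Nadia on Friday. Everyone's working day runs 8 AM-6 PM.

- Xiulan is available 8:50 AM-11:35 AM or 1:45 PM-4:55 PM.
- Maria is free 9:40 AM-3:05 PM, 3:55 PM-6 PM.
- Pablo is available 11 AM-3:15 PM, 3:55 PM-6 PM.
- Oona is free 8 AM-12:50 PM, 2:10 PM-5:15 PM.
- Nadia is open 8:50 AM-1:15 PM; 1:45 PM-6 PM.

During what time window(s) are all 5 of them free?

Xiulan ∩ Maria: 09:40-11:35, 13:45-15:05, 15:55-16:55.
Xiulan ∩ Maria ∩ Pablo: 11:00-11:35, 13:45-15:05, 15:55-16:55.
Xiulan ∩ Maria ∩ Pablo ∩ Oona: 11:00-11:35, 14:10-15:05, 15:55-16:55.
Xiulan ∩ Maria ∩ Pablo ∩ Oona ∩ Nadia: 11:00-11:35, 14:10-15:05, 15:55-16:55.
Those are the intersection windows.

11:00-11:35, 14:10-15:05, 15:55-16:55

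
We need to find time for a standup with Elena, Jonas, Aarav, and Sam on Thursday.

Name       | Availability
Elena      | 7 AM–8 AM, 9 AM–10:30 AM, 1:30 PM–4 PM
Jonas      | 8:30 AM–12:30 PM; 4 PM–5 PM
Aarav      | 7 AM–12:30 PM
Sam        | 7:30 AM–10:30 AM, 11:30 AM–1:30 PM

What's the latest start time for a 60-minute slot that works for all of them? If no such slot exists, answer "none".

09:30

Elena ∩ Jonas: 09:00-10:30.
Elena ∩ Jonas ∩ Aarav: 09:00-10:30.
Elena ∩ Jonas ∩ Aarav ∩ Sam: 09:00-10:30.
So the common availability across everyone is 09:00-10:30.
The last common window of at least 60 minutes is 09:00-10:30; a 60-minute meeting can start as late as 09:30 and still end by 10:30.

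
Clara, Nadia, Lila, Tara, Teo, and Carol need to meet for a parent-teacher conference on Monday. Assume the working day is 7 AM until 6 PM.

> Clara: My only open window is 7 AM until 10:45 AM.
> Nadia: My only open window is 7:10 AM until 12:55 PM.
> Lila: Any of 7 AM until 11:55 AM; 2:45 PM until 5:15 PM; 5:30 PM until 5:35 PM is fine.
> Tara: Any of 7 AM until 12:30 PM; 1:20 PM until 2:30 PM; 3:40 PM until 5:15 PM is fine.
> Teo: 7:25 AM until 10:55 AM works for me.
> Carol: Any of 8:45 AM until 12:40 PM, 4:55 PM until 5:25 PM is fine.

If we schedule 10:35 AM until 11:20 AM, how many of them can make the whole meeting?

4

Nadia, Lila, Tara, and Carol can make the full 10:35-11:20 slot — that's 4.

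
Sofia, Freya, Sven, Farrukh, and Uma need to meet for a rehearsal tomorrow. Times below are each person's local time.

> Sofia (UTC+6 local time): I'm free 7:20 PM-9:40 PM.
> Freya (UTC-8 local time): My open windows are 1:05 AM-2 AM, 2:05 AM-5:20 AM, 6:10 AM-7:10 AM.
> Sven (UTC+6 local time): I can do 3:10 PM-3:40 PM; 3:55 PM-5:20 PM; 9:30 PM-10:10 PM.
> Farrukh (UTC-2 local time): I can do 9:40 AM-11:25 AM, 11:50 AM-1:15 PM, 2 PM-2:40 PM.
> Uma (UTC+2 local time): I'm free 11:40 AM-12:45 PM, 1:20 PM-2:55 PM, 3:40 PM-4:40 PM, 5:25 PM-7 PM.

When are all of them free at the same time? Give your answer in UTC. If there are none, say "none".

Sofia in UTC: 13:20-15:40 (subtract 6h to convert from UTC+6).
Freya in UTC: 09:05-10:00, 10:05-13:20, 14:10-15:10 (add 8h to convert from UTC-8).
Sven in UTC: 09:10-09:40, 09:55-11:20, 15:30-16:10 (subtract 6h to convert from UTC+6).
Farrukh in UTC: 11:40-13:25, 13:50-15:15, 16:00-16:40 (add 2h to convert from UTC-2).
Uma in UTC: 09:40-10:45, 11:20-12:55, 13:40-14:40, 15:25-17:00 (subtract 2h to convert from UTC+2).
Sofia ∩ Freya: 14:10-15:10.
Sofia ∩ Freya ∩ Sven: ∅.
Sofia ∩ Freya ∩ Sven ∩ Farrukh: ∅.
Sofia ∩ Freya ∩ Sven ∩ Farrukh ∩ Uma: ∅.
There is no time when everyone is free.

none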